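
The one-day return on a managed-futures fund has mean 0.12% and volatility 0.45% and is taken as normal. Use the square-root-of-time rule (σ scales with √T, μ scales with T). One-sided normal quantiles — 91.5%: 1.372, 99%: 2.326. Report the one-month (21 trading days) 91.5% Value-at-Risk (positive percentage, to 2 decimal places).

σ_{21d} = 0.45% × √21 = 2.062%; μ_{21d} = 21 × 0.12% = 2.520%.
VaR = −(2.520%) + 1.372 × 2.062% = 0.309%.

0.31%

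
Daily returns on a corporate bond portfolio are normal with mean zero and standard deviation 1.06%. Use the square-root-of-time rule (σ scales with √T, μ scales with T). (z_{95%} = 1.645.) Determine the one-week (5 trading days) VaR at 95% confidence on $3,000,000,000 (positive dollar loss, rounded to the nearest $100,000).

$117,000,000

σ_{5d} = 1.06% × √5 = 2.370%.
VaR = 1.645 × 2.370% = 3.899%.
On $3,000,000,000: 0.03899 × $3,000,000,000 = $116,970,000.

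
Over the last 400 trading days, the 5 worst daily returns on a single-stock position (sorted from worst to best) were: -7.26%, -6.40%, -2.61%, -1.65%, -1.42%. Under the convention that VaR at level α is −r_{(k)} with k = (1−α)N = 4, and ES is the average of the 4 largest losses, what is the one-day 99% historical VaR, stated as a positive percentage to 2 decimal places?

k = 4; the 4th lowest return is -1.65%, so VaR = 1.65%.

1.65%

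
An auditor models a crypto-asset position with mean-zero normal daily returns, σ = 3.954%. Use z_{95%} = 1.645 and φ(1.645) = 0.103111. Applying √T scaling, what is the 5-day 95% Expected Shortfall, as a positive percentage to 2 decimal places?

σ_{5d} = 3.954% × √5 = 8.841%.
ES multiplier = φ(z)/(1−α) = 0.103111/0.05 = 2.062.
ES = 8.841% × 2.062 = 18.230%.

18.23%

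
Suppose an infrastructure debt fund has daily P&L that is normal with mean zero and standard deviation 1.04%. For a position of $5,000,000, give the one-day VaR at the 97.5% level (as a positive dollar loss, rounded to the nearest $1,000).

At 97.5% one-sided, z = 1.960.
VaR = z·σ = 1.960 × 1.04% = 2.038%.
On $5,000,000: 0.02038 × $5,000,000 = $101,900.

$102,000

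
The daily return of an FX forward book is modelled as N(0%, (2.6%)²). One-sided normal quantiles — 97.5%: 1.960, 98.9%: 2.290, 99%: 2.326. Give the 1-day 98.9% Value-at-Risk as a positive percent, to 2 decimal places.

5.95%

VaR = z·σ = 2.290 × 2.6% = 5.954%.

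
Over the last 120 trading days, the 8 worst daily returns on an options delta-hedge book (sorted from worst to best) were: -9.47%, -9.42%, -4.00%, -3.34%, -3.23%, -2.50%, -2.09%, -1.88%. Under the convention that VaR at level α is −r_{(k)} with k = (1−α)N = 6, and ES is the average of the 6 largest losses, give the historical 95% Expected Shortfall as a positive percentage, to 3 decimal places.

5.327%

The 6 worst returns sum to -31.96%.
ES = −(-31.96%) / 6 = 5.3266…% ≈ 5.327%.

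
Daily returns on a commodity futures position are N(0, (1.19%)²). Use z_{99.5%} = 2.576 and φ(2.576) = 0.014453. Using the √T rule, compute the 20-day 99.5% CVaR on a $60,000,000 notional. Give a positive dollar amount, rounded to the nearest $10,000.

σ_{20d} = 1.19% × √20 = 5.322%.
ES multiplier = φ(z)/(1−α) = 0.014453/0.005 = 2.891.
ES = 5.322% × 2.891 = 15.386%; on $60,000,000: $9,231,600.

$9,230,000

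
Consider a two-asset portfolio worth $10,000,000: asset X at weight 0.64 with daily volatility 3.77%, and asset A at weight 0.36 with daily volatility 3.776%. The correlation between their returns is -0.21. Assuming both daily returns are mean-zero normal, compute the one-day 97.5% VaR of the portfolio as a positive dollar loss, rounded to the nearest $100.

σ_p² = 0.64²·3.77² + 0.36²·3.776² + 2·-0.21·0.64·0.36·3.77·3.776 = 6.2919 (%²).
σ_p = √6.2919 = 2.508%.
At 97.5%, z = 1.960.
VaR = 1.960 × 2.508% = 4.916%; on $10,000,000 that is $491,600.

$491,600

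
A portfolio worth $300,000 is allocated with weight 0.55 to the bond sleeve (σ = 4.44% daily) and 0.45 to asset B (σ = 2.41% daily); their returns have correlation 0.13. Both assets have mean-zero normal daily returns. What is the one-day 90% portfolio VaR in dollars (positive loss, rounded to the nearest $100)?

σ_p² = 0.55²·4.44² + 0.45²·2.41² + 2·0.13·0.55·0.45·4.44·2.41 = 7.8281 (%²).
σ_p = √7.8281 = 2.798%.
At 90%, z = 1.282.
VaR = 1.282 × 2.798% = 3.587%; on $300,000 that is $10,761.

$10,800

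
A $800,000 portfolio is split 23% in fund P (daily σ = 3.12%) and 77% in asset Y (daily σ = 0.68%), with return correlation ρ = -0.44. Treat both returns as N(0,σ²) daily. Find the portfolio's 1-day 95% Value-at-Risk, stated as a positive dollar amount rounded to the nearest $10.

$8,910

σ_p² = 0.23²·3.12² + 0.77²·0.68² + 2·-0.44·0.23·0.77·3.12·0.68 = 0.4585 (%²).
σ_p = √0.4585 = 0.677%.
At 95%, z = 1.645.
VaR = 1.645 × 0.677% = 1.114%; on $800,000 that is $8,912.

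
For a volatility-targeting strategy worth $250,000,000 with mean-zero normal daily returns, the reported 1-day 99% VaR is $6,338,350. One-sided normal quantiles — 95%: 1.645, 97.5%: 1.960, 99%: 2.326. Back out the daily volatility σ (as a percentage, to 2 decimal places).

1.09%

VaR as a fraction: $6,338,350 / $250,000,000 = 2.535%.
σ = VaR / z = 2.535% / 2.326 = 1.090%.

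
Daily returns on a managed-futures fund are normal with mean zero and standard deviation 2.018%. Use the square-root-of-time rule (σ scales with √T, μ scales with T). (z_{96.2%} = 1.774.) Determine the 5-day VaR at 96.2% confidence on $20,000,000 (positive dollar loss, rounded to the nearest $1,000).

σ_{5d} = 2.018% × √5 = 4.512%.
VaR = 1.774 × 4.512% = 8.004%.
On $20,000,000: 0.08004 × $20,000,000 = $1,600,800.

$1,601,000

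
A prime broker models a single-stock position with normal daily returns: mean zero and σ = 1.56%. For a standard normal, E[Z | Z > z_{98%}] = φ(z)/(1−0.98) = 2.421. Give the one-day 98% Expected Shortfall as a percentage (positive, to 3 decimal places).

3.777%

ES = 1.56% × 2.421 = 3.777%.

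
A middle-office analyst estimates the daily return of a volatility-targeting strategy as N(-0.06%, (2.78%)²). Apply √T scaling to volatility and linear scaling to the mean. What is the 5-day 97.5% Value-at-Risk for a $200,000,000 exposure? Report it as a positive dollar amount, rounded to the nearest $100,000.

$25,000,000

At 97.5%, z = 1.960.
σ_{5d} = 2.78% × √5 = 6.216%; μ_{5d} = 5 × -0.06% = -0.300%.
VaR = −(-0.300%) + 1.960 × 6.216% = 12.483%.
On $200,000,000: 0.12483 × $200,000,000 = $24,966,000.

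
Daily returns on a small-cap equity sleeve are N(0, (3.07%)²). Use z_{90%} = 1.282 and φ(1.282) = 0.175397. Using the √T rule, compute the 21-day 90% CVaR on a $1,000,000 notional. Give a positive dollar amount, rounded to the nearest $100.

σ_{21d} = 3.07% × √21 = 14.069%.
ES multiplier = φ(z)/(1−α) = 0.175397/0.1 = 1.754.
ES = 14.069% × 1.754 = 24.677%; on $1,000,000: $246,770.

$246,800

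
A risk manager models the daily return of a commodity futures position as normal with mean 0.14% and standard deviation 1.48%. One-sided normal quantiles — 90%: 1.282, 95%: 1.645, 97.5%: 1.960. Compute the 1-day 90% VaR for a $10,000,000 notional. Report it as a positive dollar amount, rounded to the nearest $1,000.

$176,000

VaR = −μ + z·σ = −(0.14%) + 1.282 × 1.48% = 1.757%.
On $10,000,000: 0.01757 × $10,000,000 = $175,700.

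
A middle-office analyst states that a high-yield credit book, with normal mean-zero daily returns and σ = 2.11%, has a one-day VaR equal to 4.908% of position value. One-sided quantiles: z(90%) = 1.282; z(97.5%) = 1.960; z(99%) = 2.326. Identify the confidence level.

Implied z = VaR/σ = 4.908 / 2.11 = 2.326.
This matches z(99%) = 2.326.

99%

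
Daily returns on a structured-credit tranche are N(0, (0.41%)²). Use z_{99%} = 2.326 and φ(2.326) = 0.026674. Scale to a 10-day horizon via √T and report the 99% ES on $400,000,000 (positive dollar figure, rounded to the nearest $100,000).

$13,800,000

σ_{10d} = 0.41% × √10 = 1.297%.
ES multiplier = φ(z)/(1−α) = 0.026674/0.01 = 2.667.
ES = 1.297% × 2.667 = 3.459%; on $400,000,000: $13,836,000.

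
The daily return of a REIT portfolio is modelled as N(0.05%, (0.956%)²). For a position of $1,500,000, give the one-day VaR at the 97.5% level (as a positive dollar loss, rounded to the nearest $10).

At 97.5% one-sided, z = 1.960.
VaR = −μ + z·σ = −(0.05%) + 1.960 × 0.956% = 1.824%.
On $1,500,000: 0.01824 × $1,500,000 = $27,360.

$27,360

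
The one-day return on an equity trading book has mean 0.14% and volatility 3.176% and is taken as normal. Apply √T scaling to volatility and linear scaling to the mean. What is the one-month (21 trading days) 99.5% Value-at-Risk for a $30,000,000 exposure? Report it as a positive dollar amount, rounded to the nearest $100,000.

At 99.5%, z = 2.576.
σ_{21d} = 3.176% × √21 = 14.554%; μ_{21d} = 21 × 0.14% = 2.940%.
VaR = −(2.940%) + 2.576 × 14.554% = 34.551%.
On $30,000,000: 0.34551 × $30,000,000 = $10,365,300.

$10,400,000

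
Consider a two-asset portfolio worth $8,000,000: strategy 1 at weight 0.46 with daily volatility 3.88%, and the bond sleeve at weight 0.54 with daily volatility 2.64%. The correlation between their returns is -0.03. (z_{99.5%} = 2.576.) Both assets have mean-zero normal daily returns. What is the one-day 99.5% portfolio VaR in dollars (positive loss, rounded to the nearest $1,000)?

$464,000

σ_p² = 0.46²·3.88² + 0.54²·2.64² + 2·-0.03·0.46·0.54·3.88·2.64 = 5.0652 (%²).
σ_p = √5.0652 = 2.251%.
VaR = 2.576 × 2.251% = 5.799%; on $8,000,000 that is $463,920.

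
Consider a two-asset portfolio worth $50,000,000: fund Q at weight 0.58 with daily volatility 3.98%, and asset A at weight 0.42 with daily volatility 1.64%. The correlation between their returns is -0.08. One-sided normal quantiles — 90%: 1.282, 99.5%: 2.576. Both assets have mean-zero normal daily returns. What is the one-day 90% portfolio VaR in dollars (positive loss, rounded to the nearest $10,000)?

$1,510,000

σ_p² = 0.58²·3.98² + 0.42²·1.64² + 2·-0.08·0.58·0.42·3.98·1.64 = 5.5488 (%²).
σ_p = √5.5488 = 2.356%.
VaR = 1.282 × 2.356% = 3.020%; on $50,000,000 that is $1,510,000.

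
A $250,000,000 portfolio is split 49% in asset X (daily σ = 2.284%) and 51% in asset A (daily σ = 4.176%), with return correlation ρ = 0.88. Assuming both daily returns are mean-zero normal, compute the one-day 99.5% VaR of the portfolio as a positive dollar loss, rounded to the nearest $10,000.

σ_p² = 0.49²·2.284² + 0.51²·4.176² + 2·0.88·0.49·0.51·2.284·4.176 = 9.9834 (%²).
σ_p = √9.9834 = 3.160%.
At 99.5%, z = 2.576.
VaR = 2.576 × 3.160% = 8.140%; on $250,000,000 that is $20,350,000.

$20,350,000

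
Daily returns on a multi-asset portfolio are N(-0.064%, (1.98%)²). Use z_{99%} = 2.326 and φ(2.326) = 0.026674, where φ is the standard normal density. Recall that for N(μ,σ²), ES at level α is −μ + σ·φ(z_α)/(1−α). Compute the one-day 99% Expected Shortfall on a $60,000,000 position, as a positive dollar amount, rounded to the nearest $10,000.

Tail multiplier: φ(z)/(1−α) = 0.026674 / 0.01 = 2.667.
ES = −(-0.064%) + 1.98% × 2.667 = 5.345%.
On $60,000,000: 0.05345 × $60,000,000 = $3,207,000.

$3,210,000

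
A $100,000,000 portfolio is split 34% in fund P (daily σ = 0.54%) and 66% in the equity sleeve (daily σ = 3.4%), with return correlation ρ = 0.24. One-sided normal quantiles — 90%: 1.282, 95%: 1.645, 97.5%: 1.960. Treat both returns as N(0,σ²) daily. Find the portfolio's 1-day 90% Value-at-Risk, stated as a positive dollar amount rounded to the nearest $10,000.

$2,940,000

σ_p² = 0.34²·0.54² + 0.66²·3.4² + 2·0.24·0.34·0.66·0.54·3.4 = 5.2670 (%²).
σ_p = √5.2670 = 2.295%.
VaR = 1.282 × 2.295% = 2.942%; on $100,000,000 that is $2,942,000.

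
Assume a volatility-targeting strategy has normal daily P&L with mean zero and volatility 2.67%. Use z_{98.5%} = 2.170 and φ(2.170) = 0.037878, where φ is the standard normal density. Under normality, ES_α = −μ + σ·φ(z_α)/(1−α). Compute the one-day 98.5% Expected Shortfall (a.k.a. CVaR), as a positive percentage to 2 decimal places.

6.74%

Tail multiplier: φ(z)/(1−α) = 0.037878 / 0.015 = 2.525.
ES = 2.67% × 2.525 = 6.742%.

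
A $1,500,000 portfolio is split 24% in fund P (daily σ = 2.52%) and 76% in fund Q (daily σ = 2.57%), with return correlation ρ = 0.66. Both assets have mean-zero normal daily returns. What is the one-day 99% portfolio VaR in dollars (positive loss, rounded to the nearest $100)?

$83,600

σ_p² = 0.24²·2.52² + 0.76²·2.57² + 2·0.66·0.24·0.76·2.52·2.57 = 5.7401 (%²).
σ_p = √5.7401 = 2.396%.
At 99%, z = 2.326.
VaR = 2.326 × 2.396% = 5.573%; on $1,500,000 that is $83,595.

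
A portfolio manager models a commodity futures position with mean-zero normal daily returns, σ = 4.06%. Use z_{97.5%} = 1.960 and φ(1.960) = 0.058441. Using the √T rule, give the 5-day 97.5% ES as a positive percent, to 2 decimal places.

σ_{5d} = 4.06% × √5 = 9.078%.
ES multiplier = φ(z)/(1−α) = 0.058441/0.025 = 2.338.
ES = 9.078% × 2.338 = 21.224%.

21.22%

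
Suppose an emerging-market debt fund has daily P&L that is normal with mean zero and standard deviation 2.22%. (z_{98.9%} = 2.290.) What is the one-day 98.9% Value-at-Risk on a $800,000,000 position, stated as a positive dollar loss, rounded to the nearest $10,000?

$40,670,000

VaR = z·σ = 2.290 × 2.22% = 5.084%.
On $800,000,000: 0.05084 × $800,000,000 = $40,672,000.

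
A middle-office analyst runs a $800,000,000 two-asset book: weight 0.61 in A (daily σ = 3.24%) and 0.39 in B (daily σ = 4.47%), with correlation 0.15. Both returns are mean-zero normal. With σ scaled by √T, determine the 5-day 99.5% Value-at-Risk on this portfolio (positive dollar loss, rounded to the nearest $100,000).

σ_p = √(0.61²·3.24² + 0.39²·4.47² + 2·0.15·0.61·0.39·3.24·4.47) = 2.825%.
σ_{5d} = 2.825% × √5 = 6.317%.
z(99.5%) = 2.576.
VaR = 2.576 × 6.317% = 16.273%; on $800,000,000 that is $130,184,000.

$130,200,000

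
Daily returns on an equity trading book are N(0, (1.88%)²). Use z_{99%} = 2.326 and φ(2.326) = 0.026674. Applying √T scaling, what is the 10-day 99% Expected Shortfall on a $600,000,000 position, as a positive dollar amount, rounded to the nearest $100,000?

σ_{10d} = 1.88% × √10 = 5.945%.
ES multiplier = φ(z)/(1−α) = 0.026674/0.01 = 2.667.
ES = 5.945% × 2.667 = 15.855%; on $600,000,000: $95,130,000.

$95,100,000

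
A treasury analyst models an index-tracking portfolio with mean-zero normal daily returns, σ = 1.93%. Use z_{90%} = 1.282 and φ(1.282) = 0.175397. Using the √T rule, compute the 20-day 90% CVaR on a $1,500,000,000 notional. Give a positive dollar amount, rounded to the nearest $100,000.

σ_{20d} = 1.93% × √20 = 8.631%.
ES multiplier = φ(z)/(1−α) = 0.175397/0.1 = 1.754.
ES = 8.631% × 1.754 = 15.139%; on $1,500,000,000: $227,085,000.

$227,100,000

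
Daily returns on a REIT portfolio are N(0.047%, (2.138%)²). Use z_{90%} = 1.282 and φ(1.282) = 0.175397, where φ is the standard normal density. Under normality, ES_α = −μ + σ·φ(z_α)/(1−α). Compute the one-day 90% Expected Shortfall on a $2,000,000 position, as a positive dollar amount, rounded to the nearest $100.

Tail multiplier: φ(z)/(1−α) = 0.175397 / 0.1 = 1.754.
ES = −(0.047%) + 2.138% × 1.754 = 3.703%.
On $2,000,000: 0.03703 × $2,000,000 = $74,060.

$74,100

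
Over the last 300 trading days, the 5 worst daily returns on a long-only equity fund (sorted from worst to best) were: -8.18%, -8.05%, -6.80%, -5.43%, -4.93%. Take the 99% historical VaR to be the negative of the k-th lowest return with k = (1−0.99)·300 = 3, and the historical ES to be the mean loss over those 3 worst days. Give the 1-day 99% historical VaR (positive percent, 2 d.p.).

6.80%

k = 3; the 3rd lowest return is -6.80%, so VaR = 6.80%.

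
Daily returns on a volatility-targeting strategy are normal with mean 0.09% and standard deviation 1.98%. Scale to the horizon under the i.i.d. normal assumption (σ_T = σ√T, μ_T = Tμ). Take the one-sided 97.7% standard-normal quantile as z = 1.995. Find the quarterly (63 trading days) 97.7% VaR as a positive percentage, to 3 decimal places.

σ_{63d} = 1.98% × √63 = 15.716%; μ_{63d} = 63 × 0.09% = 5.670%.
VaR = −(5.670%) + 1.995 × 15.716% = 25.683%.

25.683%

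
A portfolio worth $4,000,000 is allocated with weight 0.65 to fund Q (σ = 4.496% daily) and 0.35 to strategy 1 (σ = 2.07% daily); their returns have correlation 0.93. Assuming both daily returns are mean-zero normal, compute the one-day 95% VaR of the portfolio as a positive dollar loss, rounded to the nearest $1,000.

$237,000

σ_p² = 0.65²·4.496² + 0.35²·2.07² + 2·0.93·0.65·0.35·4.496·2.07 = 13.0035 (%²).
σ_p = √13.0035 = 3.606%.
At 95%, z = 1.645.
VaR = 1.645 × 3.606% = 5.932%; on $4,000,000 that is $237,280.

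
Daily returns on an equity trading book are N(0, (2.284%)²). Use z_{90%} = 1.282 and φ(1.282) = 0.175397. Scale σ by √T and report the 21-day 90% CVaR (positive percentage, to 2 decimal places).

18.36%

σ_{21d} = 2.284% × √21 = 10.467%.
ES multiplier = φ(z)/(1−α) = 0.175397/0.1 = 1.754.
ES = 10.467% × 1.754 = 18.359%.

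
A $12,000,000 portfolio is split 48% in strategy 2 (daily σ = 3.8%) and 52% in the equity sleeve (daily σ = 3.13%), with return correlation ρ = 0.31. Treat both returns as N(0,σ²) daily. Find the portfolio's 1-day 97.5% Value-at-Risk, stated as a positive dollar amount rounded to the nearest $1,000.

σ_p² = 0.48²·3.8² + 0.52²·3.13² + 2·0.31·0.48·0.52·3.8·3.13 = 7.8167 (%²).
σ_p = √7.8167 = 2.796%.
At 97.5%, z = 1.960.
VaR = 1.960 × 2.796% = 5.480%; on $12,000,000 that is $657,600.

$658,000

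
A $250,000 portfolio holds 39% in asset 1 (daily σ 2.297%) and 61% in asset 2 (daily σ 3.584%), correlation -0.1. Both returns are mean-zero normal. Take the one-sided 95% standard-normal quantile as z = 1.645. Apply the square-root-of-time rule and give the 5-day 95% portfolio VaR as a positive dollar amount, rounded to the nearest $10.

$20,950

σ_p = √(0.39²·2.297² + 0.61²·3.584² + 2·-0.1·0.39·0.61·2.297·3.584) = 2.278%.
σ_{5d} = 2.278% × √5 = 5.094%.
VaR = 1.645 × 5.094% = 8.380%; on $250,000 that is $20,950.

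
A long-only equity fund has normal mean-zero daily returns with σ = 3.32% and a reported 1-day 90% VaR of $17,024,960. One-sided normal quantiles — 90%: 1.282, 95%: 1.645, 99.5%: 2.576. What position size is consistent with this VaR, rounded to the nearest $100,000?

$400,000,000

VaR as a fraction of value: z·σ = 1.282 × 3.32% = 4.25624%.
Position = $17,024,960 / 0.0425624 = $400,000,000.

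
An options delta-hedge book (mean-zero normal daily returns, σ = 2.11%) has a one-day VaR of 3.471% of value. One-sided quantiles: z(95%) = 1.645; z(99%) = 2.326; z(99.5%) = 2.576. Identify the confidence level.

95%

Implied z = VaR/σ = 3.471 / 2.11 = 1.645.
This matches z(95%) = 1.645.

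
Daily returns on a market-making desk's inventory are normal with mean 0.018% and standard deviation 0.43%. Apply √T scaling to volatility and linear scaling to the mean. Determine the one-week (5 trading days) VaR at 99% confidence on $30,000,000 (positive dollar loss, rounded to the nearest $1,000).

At 99%, z = 2.326.
σ_{5d} = 0.43% × √5 = 0.962%; μ_{5d} = 5 × 0.018% = 0.090%.
VaR = −(0.090%) + 2.326 × 0.962% = 2.148%.
On $30,000,000: 0.02148 × $30,000,000 = $644,400.

$644,000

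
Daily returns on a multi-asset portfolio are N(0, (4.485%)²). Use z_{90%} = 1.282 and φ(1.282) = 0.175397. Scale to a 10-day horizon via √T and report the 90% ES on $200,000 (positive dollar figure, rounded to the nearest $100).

$49,800

σ_{10d} = 4.485% × √10 = 14.183%.
ES multiplier = φ(z)/(1−α) = 0.175397/0.1 = 1.754.
ES = 14.183% × 1.754 = 24.877%; on $200,000: $49,754.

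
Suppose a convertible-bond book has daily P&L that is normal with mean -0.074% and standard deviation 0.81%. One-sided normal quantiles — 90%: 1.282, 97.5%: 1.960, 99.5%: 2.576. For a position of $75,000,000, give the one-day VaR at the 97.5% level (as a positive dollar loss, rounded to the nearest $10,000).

$1,250,000

VaR = −μ + z·σ = −(-0.074%) + 1.960 × 0.81% = 1.662%.
On $75,000,000: 0.01662 × $75,000,000 = $1,246,500.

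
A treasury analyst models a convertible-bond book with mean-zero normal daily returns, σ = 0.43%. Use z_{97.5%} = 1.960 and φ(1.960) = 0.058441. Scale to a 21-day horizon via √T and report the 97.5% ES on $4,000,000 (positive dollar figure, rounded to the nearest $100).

$184,300

σ_{21d} = 0.43% × √21 = 1.971%.
ES multiplier = φ(z)/(1−α) = 0.058441/0.025 = 2.338.
ES = 1.971% × 2.338 = 4.608%; on $4,000,000: $184,320.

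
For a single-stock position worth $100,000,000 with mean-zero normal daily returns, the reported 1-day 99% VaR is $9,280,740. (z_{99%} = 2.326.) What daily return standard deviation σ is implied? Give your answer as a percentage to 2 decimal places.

3.99%

VaR as a fraction: $9,280,740 / $100,000,000 = 9.281%.
σ = VaR / z = 9.281% / 2.326 = 3.990%.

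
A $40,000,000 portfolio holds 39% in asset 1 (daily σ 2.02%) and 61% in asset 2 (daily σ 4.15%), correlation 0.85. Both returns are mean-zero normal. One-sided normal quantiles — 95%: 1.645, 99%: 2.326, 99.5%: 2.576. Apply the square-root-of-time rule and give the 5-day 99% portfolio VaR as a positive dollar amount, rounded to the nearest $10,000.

σ_p = √(0.39²·2.02² + 0.61²·4.15² + 2·0.85·0.39·0.61·2.02·4.15) = 3.228%.
σ_{5d} = 3.228% × √5 = 7.218%.
VaR = 2.326 × 7.218% = 16.789%; on $40,000,000 that is $6,715,600.

$6,720,000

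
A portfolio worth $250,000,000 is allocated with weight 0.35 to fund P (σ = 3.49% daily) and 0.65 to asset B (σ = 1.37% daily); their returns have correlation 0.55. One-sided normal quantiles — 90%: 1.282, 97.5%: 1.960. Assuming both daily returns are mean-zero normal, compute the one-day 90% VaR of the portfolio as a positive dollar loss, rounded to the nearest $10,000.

σ_p² = 0.35²·3.49² + 0.65²·1.37² + 2·0.55·0.35·0.65·3.49·1.37 = 3.4816 (%²).
σ_p = √3.4816 = 1.866%.
VaR = 1.282 × 1.866% = 2.392%; on $250,000,000 that is $5,980,000.

$5,980,000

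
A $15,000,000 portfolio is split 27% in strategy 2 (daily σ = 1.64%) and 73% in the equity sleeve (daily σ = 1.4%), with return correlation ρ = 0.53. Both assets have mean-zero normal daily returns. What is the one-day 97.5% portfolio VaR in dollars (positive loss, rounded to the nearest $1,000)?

$386,000

σ_p² = 0.27²·1.64² + 0.73²·1.4² + 2·0.53·0.27·0.73·1.64·1.4 = 1.7202 (%²).
σ_p = √1.7202 = 1.312%.
At 97.5%, z = 1.960.
VaR = 1.960 × 1.312% = 2.572%; on $15,000,000 that is $385,800.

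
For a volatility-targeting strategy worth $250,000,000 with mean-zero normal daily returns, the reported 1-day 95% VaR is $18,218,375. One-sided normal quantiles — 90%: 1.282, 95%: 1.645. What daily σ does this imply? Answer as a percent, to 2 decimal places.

VaR as a fraction: $18,218,375 / $250,000,000 = 7.287%.
σ = VaR / z = 7.287% / 1.645 = 4.430%.

4.43%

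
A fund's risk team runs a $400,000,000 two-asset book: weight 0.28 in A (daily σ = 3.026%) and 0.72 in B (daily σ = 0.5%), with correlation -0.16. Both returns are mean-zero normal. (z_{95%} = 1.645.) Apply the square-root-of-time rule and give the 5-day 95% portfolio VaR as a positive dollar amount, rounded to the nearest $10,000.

σ_p = √(0.28²·3.026² + 0.72²·0.5² + 2·-0.16·0.28·0.72·3.026·0.5) = 0.866%.
σ_{5d} = 0.866% × √5 = 1.936%.
VaR = 1.645 × 1.936% = 3.185%; on $400,000,000 that is $12,740,000.

$12,740,000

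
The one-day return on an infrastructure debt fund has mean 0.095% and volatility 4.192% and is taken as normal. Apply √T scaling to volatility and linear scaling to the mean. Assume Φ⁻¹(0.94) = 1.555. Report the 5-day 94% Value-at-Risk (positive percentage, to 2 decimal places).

σ_{5d} = 4.192% × √5 = 9.374%; μ_{5d} = 5 × 0.095% = 0.475%.
VaR = −(0.475%) + 1.555 × 9.374% = 14.102%.

14.10%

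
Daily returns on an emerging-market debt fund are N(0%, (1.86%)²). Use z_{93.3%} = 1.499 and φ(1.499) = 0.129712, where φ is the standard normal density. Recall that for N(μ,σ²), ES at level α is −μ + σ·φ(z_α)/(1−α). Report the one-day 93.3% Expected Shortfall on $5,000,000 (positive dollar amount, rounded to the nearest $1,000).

$180,000

Tail multiplier: φ(z)/(1−α) = 0.129712 / 0.067 = 1.936.
ES = 1.86% × 1.936 = 3.601%.
On $5,000,000: 0.03601 × $5,000,000 = $180,050.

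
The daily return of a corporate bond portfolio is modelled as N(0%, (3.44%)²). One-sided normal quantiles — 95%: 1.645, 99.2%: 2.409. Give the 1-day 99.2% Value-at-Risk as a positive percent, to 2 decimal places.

8.29%

VaR = z·σ = 2.409 × 3.44% = 8.287%.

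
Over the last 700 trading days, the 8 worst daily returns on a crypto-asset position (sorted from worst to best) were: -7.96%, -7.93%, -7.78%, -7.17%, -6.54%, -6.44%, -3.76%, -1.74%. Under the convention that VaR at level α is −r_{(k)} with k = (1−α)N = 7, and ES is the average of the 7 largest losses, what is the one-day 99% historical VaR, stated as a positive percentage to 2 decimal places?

k = 7; the 7th lowest return is -3.76%, so VaR = 3.76%.

3.76%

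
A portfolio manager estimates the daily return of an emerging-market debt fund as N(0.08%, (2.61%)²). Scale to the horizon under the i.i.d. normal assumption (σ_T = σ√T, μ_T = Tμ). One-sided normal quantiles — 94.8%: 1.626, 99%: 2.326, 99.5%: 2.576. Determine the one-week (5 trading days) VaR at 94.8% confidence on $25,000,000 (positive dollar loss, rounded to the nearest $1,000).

$2,272,000

σ_{5d} = 2.61% × √5 = 5.836%; μ_{5d} = 5 × 0.08% = 0.400%.
VaR = −(0.400%) + 1.626 × 5.836% = 9.089%.
On $25,000,000: 0.09089 × $25,000,000 = $2,272,250.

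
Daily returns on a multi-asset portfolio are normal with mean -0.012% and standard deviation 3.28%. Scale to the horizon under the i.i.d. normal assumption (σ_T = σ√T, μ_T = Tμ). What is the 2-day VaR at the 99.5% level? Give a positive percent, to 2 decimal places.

At 99.5%, z = 2.576.
σ_{2d} = 3.28% × √2 = 4.639%; μ_{2d} = 2 × -0.012% = -0.024%.
VaR = −(-0.024%) + 2.576 × 4.639% = 11.974%.

11.97%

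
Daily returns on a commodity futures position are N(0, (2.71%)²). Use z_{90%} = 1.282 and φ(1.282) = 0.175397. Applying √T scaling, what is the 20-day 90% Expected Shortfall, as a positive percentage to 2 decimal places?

21.26%

σ_{20d} = 2.71% × √20 = 12.119%.
ES multiplier = φ(z)/(1−α) = 0.175397/0.1 = 1.754.
ES = 12.119% × 1.754 = 21.257%.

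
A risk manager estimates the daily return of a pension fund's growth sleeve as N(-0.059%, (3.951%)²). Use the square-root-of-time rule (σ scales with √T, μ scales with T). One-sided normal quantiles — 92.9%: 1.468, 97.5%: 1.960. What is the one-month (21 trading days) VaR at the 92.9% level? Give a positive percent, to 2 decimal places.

σ_{21d} = 3.951% × √21 = 18.106%; μ_{21d} = 21 × -0.059% = -1.239%.
VaR = −(-1.239%) + 1.468 × 18.106% = 27.819%.

27.82%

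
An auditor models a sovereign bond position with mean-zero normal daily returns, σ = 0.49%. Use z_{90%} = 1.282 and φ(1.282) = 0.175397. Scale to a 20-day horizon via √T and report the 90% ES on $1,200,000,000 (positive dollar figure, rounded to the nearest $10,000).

$46,120,000

σ_{20d} = 0.49% × √20 = 2.191%.
ES multiplier = φ(z)/(1−α) = 0.175397/0.1 = 1.754.
ES = 2.191% × 1.754 = 3.843%; on $1,200,000,000: $46,116,000.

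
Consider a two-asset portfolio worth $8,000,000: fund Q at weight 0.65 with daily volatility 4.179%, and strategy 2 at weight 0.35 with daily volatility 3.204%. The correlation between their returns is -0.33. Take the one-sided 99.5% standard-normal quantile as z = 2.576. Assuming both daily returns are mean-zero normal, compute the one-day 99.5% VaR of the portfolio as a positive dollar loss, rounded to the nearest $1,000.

σ_p² = 0.65²·4.179² + 0.35²·3.204² + 2·-0.33·0.65·0.35·4.179·3.204 = 6.6257 (%²).
σ_p = √6.6257 = 2.574%.
VaR = 2.576 × 2.574% = 6.631%; on $8,000,000 that is $530,480.

$530,000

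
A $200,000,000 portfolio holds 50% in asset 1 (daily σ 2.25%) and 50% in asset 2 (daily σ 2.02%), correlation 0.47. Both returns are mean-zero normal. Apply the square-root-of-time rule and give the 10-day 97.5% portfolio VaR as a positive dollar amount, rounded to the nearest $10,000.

$22,700,000

σ_p = √(0.5²·2.25² + 0.5²·2.02² + 2·0.47·0.5·0.5·2.25·2.02) = 1.831%.
σ_{10d} = 1.831% × √10 = 5.790%.
z(97.5%) = 1.960.
VaR = 1.960 × 5.790% = 11.348%; on $200,000,000 that is $22,696,000.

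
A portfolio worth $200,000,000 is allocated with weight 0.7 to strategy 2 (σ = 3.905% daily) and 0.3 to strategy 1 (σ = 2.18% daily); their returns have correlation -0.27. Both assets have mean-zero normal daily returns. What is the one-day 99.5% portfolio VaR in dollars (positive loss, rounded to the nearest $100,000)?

σ_p² = 0.7²·3.905² + 0.3²·2.18² + 2·-0.27·0.7·0.3·3.905·2.18 = 6.9344 (%²).
σ_p = √6.9344 = 2.633%.
At 99.5%, z = 2.576.
VaR = 2.576 × 2.633% = 6.783%; on $200,000,000 that is $13,566,000.

$13,600,000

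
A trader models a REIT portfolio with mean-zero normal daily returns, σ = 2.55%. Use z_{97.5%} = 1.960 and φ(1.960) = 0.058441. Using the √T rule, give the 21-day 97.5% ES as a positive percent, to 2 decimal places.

σ_{21d} = 2.55% × √21 = 11.686%.
ES multiplier = φ(z)/(1−α) = 0.058441/0.025 = 2.338.
ES = 11.686% × 2.338 = 27.322%.

27.32%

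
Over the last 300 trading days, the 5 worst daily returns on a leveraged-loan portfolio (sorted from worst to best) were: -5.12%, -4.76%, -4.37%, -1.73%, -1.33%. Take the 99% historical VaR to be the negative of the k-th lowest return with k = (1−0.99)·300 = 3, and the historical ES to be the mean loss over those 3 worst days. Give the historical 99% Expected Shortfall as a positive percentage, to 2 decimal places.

The 3 worst returns sum to -14.25%.
ES = −(-14.25%) / 3 = 4.75%.

4.75%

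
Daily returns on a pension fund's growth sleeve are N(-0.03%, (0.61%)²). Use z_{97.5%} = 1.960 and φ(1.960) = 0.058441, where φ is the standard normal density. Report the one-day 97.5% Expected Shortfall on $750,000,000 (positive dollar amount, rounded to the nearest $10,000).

$10,920,000

Tail multiplier: φ(z)/(1−α) = 0.058441 / 0.025 = 2.338.
ES = −(-0.03%) + 0.61% × 2.338 = 1.456%.
On $750,000,000: 0.01456 × $750,000,000 = $10,920,000.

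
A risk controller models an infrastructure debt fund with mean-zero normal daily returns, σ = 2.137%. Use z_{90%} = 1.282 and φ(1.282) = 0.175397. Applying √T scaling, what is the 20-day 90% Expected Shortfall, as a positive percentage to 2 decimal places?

16.76%

σ_{20d} = 2.137% × √20 = 9.557%.
ES multiplier = φ(z)/(1−α) = 0.175397/0.1 = 1.754.
ES = 9.557% × 1.754 = 16.763%.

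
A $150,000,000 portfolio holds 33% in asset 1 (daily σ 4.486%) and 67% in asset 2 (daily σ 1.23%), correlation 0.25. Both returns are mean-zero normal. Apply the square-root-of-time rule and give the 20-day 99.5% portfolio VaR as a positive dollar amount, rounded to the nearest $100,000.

$32,200,000

σ_p = √(0.33²·4.486² + 0.67²·1.23² + 2·0.25·0.33·0.67·4.486·1.23) = 1.866%.
σ_{20d} = 1.866% × √20 = 8.345%.
z(99.5%) = 2.576.
VaR = 2.576 × 8.345% = 21.497%; on $150,000,000 that is $32,245,500.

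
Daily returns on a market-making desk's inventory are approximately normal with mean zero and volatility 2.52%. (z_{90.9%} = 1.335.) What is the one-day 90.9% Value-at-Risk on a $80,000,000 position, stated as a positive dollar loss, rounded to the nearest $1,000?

$2,691,000

VaR = z·σ = 1.335 × 2.52% = 3.364%.
On $80,000,000: 0.03364 × $80,000,000 = $2,691,200.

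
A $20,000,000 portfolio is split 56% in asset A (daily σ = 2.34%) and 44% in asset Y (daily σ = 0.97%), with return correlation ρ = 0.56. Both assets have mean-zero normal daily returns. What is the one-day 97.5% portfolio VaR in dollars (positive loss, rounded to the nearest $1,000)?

$623,000

σ_p² = 0.56²·2.34² + 0.44²·0.97² + 2·0.56·0.56·0.44·2.34·0.97 = 2.5257 (%²).
σ_p = √2.5257 = 1.589%.
At 97.5%, z = 1.960.
VaR = 1.960 × 1.589% = 3.114%; on $20,000,000 that is $622,800.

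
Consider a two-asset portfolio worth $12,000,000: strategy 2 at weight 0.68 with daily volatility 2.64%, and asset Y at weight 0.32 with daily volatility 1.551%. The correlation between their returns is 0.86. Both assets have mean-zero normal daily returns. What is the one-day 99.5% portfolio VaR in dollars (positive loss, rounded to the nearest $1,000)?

$691,000

σ_p² = 0.68²·2.64² + 0.32²·1.551² + 2·0.86·0.68·0.32·2.64·1.551 = 5.0016 (%²).
σ_p = √5.0016 = 2.236%.
At 99.5%, z = 2.576.
VaR = 2.576 × 2.236% = 5.760%; on $12,000,000 that is $691,200.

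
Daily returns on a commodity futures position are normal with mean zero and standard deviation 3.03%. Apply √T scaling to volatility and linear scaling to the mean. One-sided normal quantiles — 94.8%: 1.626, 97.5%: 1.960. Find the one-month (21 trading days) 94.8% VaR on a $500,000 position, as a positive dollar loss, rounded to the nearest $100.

σ_{21d} = 3.03% × √21 = 13.885%.
VaR = 1.626 × 13.885% = 22.577%.
On $500,000: 0.22577 × $500,000 = $112,885.

$112,900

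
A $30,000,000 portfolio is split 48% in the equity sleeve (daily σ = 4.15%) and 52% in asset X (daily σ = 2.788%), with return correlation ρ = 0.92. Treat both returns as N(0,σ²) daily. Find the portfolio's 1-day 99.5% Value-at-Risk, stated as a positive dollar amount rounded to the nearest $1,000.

$2,607,000

σ_p² = 0.48²·4.15² + 0.52²·2.788² + 2·0.92·0.48·0.52·4.15·2.788 = 11.3836 (%²).
σ_p = √11.3836 = 3.374%.
At 99.5%, z = 2.576.
VaR = 2.576 × 3.374% = 8.691%; on $30,000,000 that is $2,607,300.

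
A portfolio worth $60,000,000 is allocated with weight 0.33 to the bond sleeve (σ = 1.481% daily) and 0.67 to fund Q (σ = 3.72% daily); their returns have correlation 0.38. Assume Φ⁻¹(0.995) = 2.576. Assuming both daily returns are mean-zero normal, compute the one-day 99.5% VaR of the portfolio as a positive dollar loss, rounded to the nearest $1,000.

σ_p² = 0.33²·1.481² + 0.67²·3.72² + 2·0.38·0.33·0.67·1.481·3.72 = 7.3767 (%²).
σ_p = √7.3767 = 2.716%.
VaR = 2.576 × 2.716% = 6.996%; on $60,000,000 that is $4,197,600.

$4,198,000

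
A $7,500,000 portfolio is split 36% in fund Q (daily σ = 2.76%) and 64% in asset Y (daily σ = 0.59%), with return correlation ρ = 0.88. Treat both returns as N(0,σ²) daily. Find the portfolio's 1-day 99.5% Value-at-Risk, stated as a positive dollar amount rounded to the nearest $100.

$258,500

σ_p² = 0.36²·2.76² + 0.64²·0.59² + 2·0.88·0.36·0.64·2.76·0.59 = 1.7901 (%²).
σ_p = √1.7901 = 1.338%.
At 99.5%, z = 2.576.
VaR = 2.576 × 1.338% = 3.447%; on $7,500,000 that is $258,525.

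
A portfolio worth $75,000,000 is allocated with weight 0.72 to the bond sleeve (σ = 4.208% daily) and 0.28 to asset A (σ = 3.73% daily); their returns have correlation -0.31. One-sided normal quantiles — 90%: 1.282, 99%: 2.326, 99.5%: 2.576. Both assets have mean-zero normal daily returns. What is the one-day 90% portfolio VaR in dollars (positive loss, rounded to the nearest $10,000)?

$2,770,000

σ_p² = 0.72²·4.208² + 0.28²·3.73² + 2·-0.31·0.72·0.28·4.208·3.73 = 8.3084 (%²).
σ_p = √8.3084 = 2.882%.
VaR = 1.282 × 2.882% = 3.695%; on $75,000,000 that is $2,771,250.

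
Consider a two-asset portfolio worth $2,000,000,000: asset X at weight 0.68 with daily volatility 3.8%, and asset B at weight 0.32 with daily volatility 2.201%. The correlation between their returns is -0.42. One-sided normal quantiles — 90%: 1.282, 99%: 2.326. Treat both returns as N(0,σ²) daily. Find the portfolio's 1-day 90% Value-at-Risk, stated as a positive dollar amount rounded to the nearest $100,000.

σ_p² = 0.68²·3.8² + 0.32²·2.201² + 2·-0.42·0.68·0.32·3.8·2.201 = 5.6444 (%²).
σ_p = √5.6444 = 2.376%.
VaR = 1.282 × 2.376% = 3.046%; on $2,000,000,000 that is $60,920,000.

$60,900,000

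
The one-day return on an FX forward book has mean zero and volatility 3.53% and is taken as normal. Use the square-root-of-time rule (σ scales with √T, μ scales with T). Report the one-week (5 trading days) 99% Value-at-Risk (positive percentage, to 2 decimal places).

At 99%, z = 2.326.
σ_{5d} = 3.53% × √5 = 7.893%.
VaR = 2.326 × 7.893% = 18.359%.

18.36%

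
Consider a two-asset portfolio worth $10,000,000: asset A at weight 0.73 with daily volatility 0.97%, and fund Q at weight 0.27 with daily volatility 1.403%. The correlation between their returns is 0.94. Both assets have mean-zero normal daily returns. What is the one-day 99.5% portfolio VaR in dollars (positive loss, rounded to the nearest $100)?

$276,100

σ_p² = 0.73²·0.97² + 0.27²·1.403² + 2·0.94·0.73·0.27·0.97·1.403 = 1.1492 (%²).
σ_p = √1.1492 = 1.072%.
At 99.5%, z = 2.576.
VaR = 2.576 × 1.072% = 2.761%; on $10,000,000 that is $276,100.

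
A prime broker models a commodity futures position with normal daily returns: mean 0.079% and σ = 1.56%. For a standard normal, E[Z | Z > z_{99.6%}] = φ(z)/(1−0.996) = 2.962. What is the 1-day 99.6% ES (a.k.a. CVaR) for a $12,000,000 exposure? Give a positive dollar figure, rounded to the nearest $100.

$545,000

ES = −(0.079%) + 1.56% × 2.962 = 4.542%.
On $12,000,000: 0.04542 × $12,000,000 = $545,040.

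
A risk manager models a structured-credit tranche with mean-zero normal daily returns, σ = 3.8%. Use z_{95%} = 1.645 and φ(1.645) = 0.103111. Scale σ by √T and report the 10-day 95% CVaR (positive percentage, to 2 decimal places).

σ_{10d} = 3.8% × √10 = 12.017%.
ES multiplier = φ(z)/(1−α) = 0.103111/0.05 = 2.062.
ES = 12.017% × 2.062 = 24.779%.

24.78%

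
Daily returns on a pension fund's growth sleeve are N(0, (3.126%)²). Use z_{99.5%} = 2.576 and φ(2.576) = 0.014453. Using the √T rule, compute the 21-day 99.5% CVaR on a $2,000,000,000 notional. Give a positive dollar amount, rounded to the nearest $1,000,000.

σ_{21d} = 3.126% × √21 = 14.325%.
ES multiplier = φ(z)/(1−α) = 0.014453/0.005 = 2.891.
ES = 14.325% × 2.891 = 41.414%; on $2,000,000,000: $828,280,000.

$828,000,000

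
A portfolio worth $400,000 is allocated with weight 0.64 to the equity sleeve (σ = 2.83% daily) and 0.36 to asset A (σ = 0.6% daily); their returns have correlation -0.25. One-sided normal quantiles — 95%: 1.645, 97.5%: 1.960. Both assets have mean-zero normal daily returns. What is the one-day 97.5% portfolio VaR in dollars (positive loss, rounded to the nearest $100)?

σ_p² = 0.64²·2.83² + 0.36²·0.6² + 2·-0.25·0.64·0.36·2.83·0.6 = 3.1315 (%²).
σ_p = √3.1315 = 1.770%.
VaR = 1.960 × 1.770% = 3.469%; on $400,000 that is $13,876.

$13,900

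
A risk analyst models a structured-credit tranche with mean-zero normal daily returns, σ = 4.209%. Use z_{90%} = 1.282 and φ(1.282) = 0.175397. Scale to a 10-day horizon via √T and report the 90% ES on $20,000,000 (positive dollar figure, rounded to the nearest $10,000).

$4,670,000

σ_{10d} = 4.209% × √10 = 13.310%.
ES multiplier = φ(z)/(1−α) = 0.175397/0.1 = 1.754.
ES = 13.310% × 1.754 = 23.346%; on $20,000,000: $4,669,200.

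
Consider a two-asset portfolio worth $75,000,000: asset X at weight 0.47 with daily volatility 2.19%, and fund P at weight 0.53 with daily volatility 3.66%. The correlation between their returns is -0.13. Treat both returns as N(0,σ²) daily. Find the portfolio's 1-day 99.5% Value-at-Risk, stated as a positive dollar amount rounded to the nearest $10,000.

σ_p² = 0.47²·2.19² + 0.53²·3.66² + 2·-0.13·0.47·0.53·2.19·3.66 = 4.3032 (%²).
σ_p = √4.3032 = 2.074%.
At 99.5%, z = 2.576.
VaR = 2.576 × 2.074% = 5.343%; on $75,000,000 that is $4,007,250.

$4,010,000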